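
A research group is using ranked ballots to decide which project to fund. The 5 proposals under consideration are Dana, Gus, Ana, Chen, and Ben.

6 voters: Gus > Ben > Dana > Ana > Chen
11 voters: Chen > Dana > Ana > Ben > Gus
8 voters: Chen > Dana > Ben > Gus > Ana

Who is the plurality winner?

Chen

First-place vote totals:
  Dana: 0
  Gus: 6
  Ana: 0
  Chen: 19
  Ben: 0
Chen has the most first-place votes.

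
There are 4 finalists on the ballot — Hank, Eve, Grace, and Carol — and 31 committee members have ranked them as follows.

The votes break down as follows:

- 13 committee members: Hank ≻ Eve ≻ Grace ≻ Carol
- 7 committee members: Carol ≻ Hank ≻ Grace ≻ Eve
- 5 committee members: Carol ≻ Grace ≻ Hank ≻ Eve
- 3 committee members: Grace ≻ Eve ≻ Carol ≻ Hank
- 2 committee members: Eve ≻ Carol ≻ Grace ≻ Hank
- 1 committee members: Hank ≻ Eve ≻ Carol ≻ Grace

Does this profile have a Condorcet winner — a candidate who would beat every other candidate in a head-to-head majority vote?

Head-to-head results (31 voters total):
Hank vs Eve: Hank wins 26–5.
Hank vs Grace: Hank wins 21–10.
Hank vs Carol: Carol wins 17–14.
Eve vs Grace: Eve wins 16–15.
Eve vs Carol: Eve wins 19–12.
Grace vs Carol: Grace wins 16–15.
No candidate beats all others: Hank beats Eve beats Carol beats Hank, a majority cycle.

No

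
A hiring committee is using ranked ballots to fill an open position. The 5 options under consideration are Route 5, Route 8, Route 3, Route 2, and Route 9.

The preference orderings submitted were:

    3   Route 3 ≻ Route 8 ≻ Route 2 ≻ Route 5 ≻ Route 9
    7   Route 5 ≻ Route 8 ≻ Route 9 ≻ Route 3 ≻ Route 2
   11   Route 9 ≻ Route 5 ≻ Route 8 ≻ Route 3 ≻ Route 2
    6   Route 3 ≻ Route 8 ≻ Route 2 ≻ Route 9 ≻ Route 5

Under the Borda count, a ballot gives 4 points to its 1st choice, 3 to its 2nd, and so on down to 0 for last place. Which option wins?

Borda scores:
  Route 5: 3·1 + 7·4 + 11·3 + 6·0 = 64
  Route 8: 3·3 + 7·3 + 11·2 + 6·3 = 70
  Route 3: 3·4 + 7·1 + 11·1 + 6·4 = 54
  Route 2: 3·2 + 7·0 + 11·0 + 6·2 = 18
  Route 9: 3·0 + 7·2 + 11·4 + 6·1 = 64
Route 8 has the highest total.

Route 8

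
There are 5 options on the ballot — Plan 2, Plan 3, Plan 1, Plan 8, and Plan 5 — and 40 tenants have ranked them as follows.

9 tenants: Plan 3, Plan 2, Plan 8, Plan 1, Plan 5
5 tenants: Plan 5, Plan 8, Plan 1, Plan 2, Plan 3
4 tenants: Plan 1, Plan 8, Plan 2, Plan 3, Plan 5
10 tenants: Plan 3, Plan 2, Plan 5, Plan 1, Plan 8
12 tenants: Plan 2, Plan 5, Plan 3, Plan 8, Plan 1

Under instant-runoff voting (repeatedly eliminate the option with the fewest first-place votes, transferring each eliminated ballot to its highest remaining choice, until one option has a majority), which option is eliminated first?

Round 1: Plan 3 19, Plan 2 12, Plan 5 5, Plan 1 4, Plan 8 0. Plan 8 has the fewest and is eliminated.
Round 2: Plan 3 19, Plan 2 12, Plan 5 5, Plan 1 4. Plan 1 has the fewest and is eliminated.
Round 3: Plan 3 19, Plan 2 16, Plan 5 5. Plan 5 has the fewest and is eliminated.
Round 4: Plan 2 21, Plan 3 19. Plan 2 has a majority.

Plan 8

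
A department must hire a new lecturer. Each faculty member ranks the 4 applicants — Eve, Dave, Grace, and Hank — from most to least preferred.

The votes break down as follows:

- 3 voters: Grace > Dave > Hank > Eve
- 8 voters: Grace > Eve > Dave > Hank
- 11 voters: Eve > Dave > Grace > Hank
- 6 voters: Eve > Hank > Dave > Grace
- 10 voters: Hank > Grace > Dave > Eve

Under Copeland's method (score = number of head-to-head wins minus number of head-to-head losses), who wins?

Pairwise results:
  Eve vs Dave: Eve wins 25–13.
  Eve vs Grace: Grace wins 21–17.
  Eve vs Hank: Eve wins 25–13.
  Dave vs Grace: Grace wins 21–17.
  Dave vs Hank: Dave wins 22–16.
  Grace vs Hank: Grace wins 22–16.
Copeland scores (wins − losses):
  Eve: 2 − 1 = 1
  Dave: 1 − 2 = -1
  Grace: 3 − 0 = 3
  Hank: 0 − 3 = -3
Grace has the best Copeland score.

Grace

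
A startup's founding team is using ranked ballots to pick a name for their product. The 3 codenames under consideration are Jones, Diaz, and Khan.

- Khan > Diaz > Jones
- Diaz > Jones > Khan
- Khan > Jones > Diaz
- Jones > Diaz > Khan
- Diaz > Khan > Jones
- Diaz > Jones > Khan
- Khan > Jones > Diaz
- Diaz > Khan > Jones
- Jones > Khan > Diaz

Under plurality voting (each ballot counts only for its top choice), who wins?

Diaz

First-place vote totals:
  Jones: 2
  Diaz: 4
  Khan: 3
Diaz has the most first-place votes.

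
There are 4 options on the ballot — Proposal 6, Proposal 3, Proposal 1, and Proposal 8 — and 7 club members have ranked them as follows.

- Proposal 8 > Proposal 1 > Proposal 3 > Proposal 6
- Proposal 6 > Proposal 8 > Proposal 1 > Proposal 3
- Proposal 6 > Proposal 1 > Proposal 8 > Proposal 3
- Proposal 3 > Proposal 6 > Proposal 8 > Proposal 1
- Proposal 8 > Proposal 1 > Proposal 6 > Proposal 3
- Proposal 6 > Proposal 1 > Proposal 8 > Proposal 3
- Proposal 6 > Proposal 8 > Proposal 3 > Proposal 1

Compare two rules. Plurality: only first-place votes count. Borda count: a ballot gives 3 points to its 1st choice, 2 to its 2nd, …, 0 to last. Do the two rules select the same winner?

Plurality first-place counts: Proposal 6 4, Proposal 3 1, Proposal 1 0, Proposal 8 2 → Proposal 6.
Borda totals: Proposal 6 15, Proposal 3 5, Proposal 1 9, Proposal 8 13 → Proposal 6.
The two rules agree on Proposal 6.

Yes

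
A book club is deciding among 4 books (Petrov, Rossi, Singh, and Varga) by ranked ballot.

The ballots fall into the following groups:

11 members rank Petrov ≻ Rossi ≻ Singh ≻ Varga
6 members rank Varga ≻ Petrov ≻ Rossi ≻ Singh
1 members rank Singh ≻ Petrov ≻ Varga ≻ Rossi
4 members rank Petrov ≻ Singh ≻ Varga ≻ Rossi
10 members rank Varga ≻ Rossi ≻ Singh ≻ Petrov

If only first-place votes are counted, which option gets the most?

Varga

First-place vote totals:
  Petrov: 15
  Rossi: 0
  Singh: 1
  Varga: 16
Varga has the most first-place votes.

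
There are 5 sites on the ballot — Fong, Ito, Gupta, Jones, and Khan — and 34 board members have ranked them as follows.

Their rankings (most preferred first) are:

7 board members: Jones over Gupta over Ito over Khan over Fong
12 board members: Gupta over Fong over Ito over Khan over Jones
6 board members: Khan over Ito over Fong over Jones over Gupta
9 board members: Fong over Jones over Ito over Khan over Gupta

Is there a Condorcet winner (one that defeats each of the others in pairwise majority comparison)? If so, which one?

Head-to-head results (34 voters total):
Fong vs Ito: Fong wins 21–13.
Fong vs Gupta: Gupta wins 19–15.
Fong vs Jones: Fong wins 27–7.
Fong vs Khan: Fong wins 21–13.
Ito vs Gupta: Gupta wins 19–15.
Ito vs Jones: Ito wins 18–16.
Ito vs Khan: Ito wins 28–6.
Gupta vs Jones: Jones wins 22–12.
Gupta vs Khan: Gupta wins 19–15.
Jones vs Khan: Khan wins 18–16.
No candidate beats all others: Fong beats Jones beats Gupta beats Fong, a majority cycle.

None — there is no Condorcet winner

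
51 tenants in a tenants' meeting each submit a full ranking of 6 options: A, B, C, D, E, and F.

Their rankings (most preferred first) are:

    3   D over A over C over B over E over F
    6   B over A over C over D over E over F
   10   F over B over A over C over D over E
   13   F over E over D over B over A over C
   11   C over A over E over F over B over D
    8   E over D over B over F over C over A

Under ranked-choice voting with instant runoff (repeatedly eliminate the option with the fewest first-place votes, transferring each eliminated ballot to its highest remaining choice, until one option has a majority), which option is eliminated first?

Round 1: F 23, C 11, E 8, B 6, D 3, A 0. A has the fewest and is eliminated.
Round 2: F 23, C 11, E 8, B 6, D 3. D has the fewest and is eliminated.
Round 3: F 23, C 14, E 8, B 6. B has the fewest and is eliminated.
Round 4: F 23, C 20, E 8. E has the fewest and is eliminated.
Round 5: F 31, C 20. F has a majority.

A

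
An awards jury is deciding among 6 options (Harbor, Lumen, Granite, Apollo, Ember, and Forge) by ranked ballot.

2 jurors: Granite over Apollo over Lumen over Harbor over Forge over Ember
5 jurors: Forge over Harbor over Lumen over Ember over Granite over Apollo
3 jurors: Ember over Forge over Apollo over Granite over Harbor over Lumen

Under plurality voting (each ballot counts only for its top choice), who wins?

Forge

First-place vote totals:
  Harbor: 0
  Lumen: 0
  Granite: 2
  Apollo: 0
  Ember: 3
  Forge: 5
Forge has the most first-place votes.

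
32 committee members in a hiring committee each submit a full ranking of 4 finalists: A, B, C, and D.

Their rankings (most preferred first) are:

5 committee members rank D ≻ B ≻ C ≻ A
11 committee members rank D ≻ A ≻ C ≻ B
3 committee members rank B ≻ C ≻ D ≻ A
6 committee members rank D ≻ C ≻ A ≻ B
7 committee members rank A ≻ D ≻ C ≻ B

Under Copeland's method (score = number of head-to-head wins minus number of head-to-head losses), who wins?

Pairwise results:
  A vs B: A wins 24–8.
  A vs C: A wins 18–14.
  A vs D: D wins 25–7.
  B vs C: C wins 24–8.
  B vs D: D wins 29–3.
  C vs D: D wins 29–3.
Copeland scores (wins − losses):
  A: 2 − 1 = 1
  B: 0 − 3 = -3
  C: 1 − 2 = -1
  D: 3 − 0 = 3
D has the best Copeland score.

D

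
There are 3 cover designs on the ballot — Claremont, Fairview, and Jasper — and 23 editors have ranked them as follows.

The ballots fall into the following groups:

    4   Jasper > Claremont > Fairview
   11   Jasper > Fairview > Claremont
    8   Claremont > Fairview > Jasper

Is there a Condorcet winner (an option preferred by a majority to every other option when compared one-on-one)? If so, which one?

Head-to-head results (23 voters total):
Claremont vs Fairview: Claremont wins 12–11.
Claremont vs Jasper: Jasper wins 15–8.
Fairview vs Jasper: Jasper wins 15–8.
Jasper beats each rival — Claremont (15–8), Fairview (15–8) — so Jasper is the Condorcet winner.

Jasper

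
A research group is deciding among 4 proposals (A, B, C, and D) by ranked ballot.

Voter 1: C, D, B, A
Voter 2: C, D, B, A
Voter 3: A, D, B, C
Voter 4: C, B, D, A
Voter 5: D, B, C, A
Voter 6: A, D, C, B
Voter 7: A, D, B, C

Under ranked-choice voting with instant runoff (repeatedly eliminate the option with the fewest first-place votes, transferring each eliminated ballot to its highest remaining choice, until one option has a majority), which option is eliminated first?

B

Round 1: A 3, C 3, D 1, B 0. B has the fewest and is eliminated.
Round 2: A 3, C 3, D 1. D has the fewest and is eliminated.
Round 3: C 4, A 3. C has a majority.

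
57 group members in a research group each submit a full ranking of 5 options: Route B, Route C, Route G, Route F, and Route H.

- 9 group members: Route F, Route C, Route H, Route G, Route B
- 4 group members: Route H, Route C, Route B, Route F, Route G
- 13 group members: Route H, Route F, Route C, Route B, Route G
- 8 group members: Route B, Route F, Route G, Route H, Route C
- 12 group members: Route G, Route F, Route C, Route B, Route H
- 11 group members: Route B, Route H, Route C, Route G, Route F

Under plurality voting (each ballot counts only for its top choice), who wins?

First-place vote totals:
  Route B: 19
  Route C: 0
  Route G: 12
  Route F: 9
  Route H: 17
Route B has the most first-place votes.

Route B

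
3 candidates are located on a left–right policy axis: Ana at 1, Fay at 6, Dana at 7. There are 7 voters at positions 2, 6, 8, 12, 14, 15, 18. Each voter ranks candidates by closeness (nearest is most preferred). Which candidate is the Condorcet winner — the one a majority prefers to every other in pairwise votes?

Dana

With single-peaked preferences on a line, the Condorcet winner is the candidate closest to the median voter.
The median voter (position 12) is closest to Dana at 7.
Check: Dana vs Ana — voters closer to Dana: 6 of 7.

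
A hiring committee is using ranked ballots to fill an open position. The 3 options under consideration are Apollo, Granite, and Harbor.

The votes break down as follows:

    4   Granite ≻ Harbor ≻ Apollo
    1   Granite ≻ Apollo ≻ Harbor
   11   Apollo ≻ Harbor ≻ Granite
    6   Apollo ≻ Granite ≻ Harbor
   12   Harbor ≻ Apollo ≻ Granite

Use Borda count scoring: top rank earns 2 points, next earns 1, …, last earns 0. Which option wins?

Borda scores:
  Apollo: 4·0 + 1 + 11·2 + 6·2 + 12·1 = 47
  Granite: 4·2 + 2 + 11·0 + 6·1 + 12·0 = 16
  Harbor: 4·1 + 0 + 11·1 + 6·0 + 12·2 = 39
Apollo has the highest total.

Apollo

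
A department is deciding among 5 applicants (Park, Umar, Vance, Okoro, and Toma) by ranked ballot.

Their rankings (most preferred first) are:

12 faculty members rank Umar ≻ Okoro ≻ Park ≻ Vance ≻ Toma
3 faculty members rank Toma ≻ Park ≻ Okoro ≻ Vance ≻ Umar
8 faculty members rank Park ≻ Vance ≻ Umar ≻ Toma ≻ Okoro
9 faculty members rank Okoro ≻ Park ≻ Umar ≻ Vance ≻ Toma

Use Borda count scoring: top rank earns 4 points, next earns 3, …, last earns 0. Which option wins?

Borda scores:
  Park: 12·2 + 3·3 + 8·4 + 9·3 = 92
  Umar: 12·4 + 3·0 + 8·2 + 9·2 = 82
  Vance: 12·1 + 3·1 + 8·3 + 9·1 = 48
  Okoro: 12·3 + 3·2 + 8·0 + 9·4 = 78
  Toma: 12·0 + 3·4 + 8·1 + 9·0 = 20
Park has the highest total.

Park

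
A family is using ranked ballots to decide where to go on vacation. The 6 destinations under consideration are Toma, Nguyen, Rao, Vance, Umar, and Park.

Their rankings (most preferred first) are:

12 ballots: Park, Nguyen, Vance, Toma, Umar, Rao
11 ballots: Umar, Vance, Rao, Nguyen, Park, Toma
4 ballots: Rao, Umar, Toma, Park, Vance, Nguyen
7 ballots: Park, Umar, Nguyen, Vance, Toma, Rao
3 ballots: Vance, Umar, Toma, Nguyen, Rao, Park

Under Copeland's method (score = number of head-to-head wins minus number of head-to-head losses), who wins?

Pairwise results:
  Toma vs Nguyen: Nguyen wins 30–7.
  Toma vs Rao: Toma wins 22–15.
  Toma vs Vance: Vance wins 33–4.
  Toma vs Umar: Umar wins 25–12.
  Toma vs Park: Park wins 30–7.
  Nguyen vs Rao: Nguyen wins 22–15.
  Nguyen vs Vance: Nguyen wins 19–18.
  Nguyen vs Umar: Umar wins 25–12.
  Nguyen vs Park: Park wins 23–14.
  Rao vs Vance: Vance wins 33–4.
  Rao vs Umar: Umar wins 33–4.
  Rao vs Park: Park wins 19–18.
  Vance vs Umar: Umar wins 22–15.
  Vance vs Park: Park wins 23–14.
  Umar vs Park: Park wins 19–18.
Copeland scores (wins − losses):
  Toma: 1 − 4 = -3
  Nguyen: 3 − 2 = 1
  Rao: 0 − 5 = -5
  Vance: 2 − 3 = -1
  Umar: 4 − 1 = 3
  Park: 5 − 0 = 5
Park has the best Copeland score.

Park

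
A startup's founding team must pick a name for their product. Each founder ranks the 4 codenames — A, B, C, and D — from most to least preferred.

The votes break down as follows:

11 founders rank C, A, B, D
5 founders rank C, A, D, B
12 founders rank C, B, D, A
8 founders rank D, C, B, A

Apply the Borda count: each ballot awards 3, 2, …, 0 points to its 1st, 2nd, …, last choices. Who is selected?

Borda scores:
  A: 11·2 + 5·2 + 12·0 + 8·0 = 32
  B: 11·1 + 5·0 + 12·2 + 8·1 = 43
  C: 11·3 + 5·3 + 12·3 + 8·2 = 100
  D: 11·0 + 5·1 + 12·1 + 8·3 = 41
C has the highest total.

C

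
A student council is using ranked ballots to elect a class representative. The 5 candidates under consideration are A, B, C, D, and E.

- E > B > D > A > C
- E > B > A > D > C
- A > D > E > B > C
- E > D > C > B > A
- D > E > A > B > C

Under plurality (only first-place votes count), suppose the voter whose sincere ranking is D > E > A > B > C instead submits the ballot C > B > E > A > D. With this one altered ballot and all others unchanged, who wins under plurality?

First-place totals with the altered ballot: A 1, B 0, C 1, D 0, E 3.
The winner is unchanged: still E.

E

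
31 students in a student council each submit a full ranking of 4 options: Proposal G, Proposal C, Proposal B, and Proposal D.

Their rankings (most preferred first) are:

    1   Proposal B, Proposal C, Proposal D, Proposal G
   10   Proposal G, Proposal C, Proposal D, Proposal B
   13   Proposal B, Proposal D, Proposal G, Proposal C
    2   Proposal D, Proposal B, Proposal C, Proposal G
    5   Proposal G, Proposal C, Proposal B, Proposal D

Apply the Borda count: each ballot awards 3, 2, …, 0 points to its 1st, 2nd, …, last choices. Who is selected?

Proposal G

Borda scores:
  Proposal G: 0 + 10·3 + 13·1 + 2·0 + 5·3 = 58
  Proposal C: 2 + 10·2 + 13·0 + 2·1 + 5·2 = 34
  Proposal B: 3 + 10·0 + 13·3 + 2·2 + 5·1 = 51
  Proposal D: 1 + 10·1 + 13·2 + 2·3 + 5·0 = 43
Proposal G has the highest total.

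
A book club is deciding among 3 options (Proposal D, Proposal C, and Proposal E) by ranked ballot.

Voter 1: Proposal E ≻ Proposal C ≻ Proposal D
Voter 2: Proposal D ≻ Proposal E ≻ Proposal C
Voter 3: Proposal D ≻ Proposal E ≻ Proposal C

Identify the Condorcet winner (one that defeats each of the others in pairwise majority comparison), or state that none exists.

Head-to-head results (3 voters total):
Proposal D vs Proposal C: Proposal D wins 2–1.
Proposal D vs Proposal E: Proposal D wins 2–1.
Proposal C vs Proposal E: Proposal E wins 3–0.
Proposal D beats each rival — Proposal C (2–1), Proposal E (2–1) — so Proposal D is the Condorcet winner.

Proposal D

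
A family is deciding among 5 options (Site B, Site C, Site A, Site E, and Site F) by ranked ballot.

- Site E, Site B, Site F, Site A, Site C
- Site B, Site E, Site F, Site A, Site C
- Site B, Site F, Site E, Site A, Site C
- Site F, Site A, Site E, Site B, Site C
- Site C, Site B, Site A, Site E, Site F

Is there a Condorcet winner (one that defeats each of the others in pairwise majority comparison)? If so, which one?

Head-to-head results (5 voters total):
Site B vs Site C: Site B wins 4–1.
Site B vs Site A: Site B wins 4–1.
Site B vs Site E: Site B wins 3–2.
Site B vs Site F: Site B wins 4–1.
Site C vs Site A: Site A wins 4–1.
Site C vs Site E: Site E wins 4–1.
Site C vs Site F: Site F wins 4–1.
Site A vs Site E: Site E wins 3–2.
Site A vs Site F: Site F wins 4–1.
Site E vs Site F: Site E wins 3–2.
Site B beats each rival — Site C (4–1), Site A (4–1), Site E (3–2), Site F (4–1) — so Site B is the Condorcet winner.

Site B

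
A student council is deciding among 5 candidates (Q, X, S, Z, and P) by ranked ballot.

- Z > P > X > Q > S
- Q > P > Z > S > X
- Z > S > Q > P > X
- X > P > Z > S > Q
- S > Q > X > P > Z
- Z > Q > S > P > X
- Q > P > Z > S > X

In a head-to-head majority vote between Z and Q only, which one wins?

Z

Ballots ranking Z above Q: 4.
Ballots ranking Q above Z: 3.
Z wins the head-to-head, 4–3.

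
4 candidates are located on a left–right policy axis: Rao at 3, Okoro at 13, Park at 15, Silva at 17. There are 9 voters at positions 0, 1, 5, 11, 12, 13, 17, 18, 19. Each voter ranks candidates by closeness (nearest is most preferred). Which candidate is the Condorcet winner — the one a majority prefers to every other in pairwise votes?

With single-peaked preferences on a line, the Condorcet winner is the candidate closest to the median voter.
The median voter (position 12) is closest to Okoro at 13.
Check: Okoro vs Rao — voters closer to Okoro: 6 of 9.

Okoro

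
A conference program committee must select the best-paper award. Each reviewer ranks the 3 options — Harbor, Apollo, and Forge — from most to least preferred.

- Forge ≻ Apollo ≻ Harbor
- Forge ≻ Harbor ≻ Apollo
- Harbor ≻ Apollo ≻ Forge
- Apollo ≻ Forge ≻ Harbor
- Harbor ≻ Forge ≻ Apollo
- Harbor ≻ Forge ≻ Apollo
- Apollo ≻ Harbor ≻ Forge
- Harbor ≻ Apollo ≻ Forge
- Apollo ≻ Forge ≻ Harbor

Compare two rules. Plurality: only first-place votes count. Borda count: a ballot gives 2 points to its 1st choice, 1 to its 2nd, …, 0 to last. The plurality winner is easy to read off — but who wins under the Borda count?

Harbor

Plurality first-place counts: Harbor 4, Apollo 3, Forge 2 → Harbor.
Borda totals: Harbor 10, Apollo 9, Forge 8 → Harbor.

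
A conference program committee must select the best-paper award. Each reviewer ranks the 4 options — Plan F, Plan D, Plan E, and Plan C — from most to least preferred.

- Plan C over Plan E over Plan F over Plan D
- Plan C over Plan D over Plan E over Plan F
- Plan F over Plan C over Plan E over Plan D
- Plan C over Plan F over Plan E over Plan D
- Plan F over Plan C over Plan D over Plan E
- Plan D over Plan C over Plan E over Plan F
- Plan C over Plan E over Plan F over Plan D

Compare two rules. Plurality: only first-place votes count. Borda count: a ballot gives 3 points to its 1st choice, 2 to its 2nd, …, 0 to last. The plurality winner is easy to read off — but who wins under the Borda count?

Plan C

Plurality first-place counts: Plan F 2, Plan D 1, Plan E 0, Plan C 4 → Plan C.
Borda totals: Plan F 10, Plan D 6, Plan E 8, Plan C 18 → Plan C.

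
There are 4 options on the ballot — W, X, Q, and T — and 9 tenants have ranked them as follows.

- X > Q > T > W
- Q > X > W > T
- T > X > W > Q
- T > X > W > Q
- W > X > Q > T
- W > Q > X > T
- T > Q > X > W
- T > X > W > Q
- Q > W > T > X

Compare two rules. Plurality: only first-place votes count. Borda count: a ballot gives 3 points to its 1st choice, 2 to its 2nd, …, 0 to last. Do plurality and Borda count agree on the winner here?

Plurality first-place counts: W 2, X 1, Q 2, T 4 → T.
Borda totals: W 12, X 15, Q 13, T 14 → X.
The two rules disagree: plurality picks T, Borda picks X.

No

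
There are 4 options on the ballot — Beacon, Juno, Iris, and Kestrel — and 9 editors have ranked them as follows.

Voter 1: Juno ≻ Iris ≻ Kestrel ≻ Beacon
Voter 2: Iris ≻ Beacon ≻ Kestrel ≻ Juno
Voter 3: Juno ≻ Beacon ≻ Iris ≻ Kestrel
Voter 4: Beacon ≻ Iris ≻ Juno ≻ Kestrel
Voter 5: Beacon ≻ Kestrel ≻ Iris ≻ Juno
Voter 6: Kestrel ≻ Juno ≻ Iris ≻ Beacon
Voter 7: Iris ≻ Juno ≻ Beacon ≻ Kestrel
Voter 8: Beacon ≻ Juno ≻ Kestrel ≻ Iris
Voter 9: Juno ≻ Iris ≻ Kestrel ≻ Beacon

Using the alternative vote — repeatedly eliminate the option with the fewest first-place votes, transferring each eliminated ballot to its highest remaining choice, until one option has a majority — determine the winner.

Round 1: Beacon 3, Juno 3, Iris 2, Kestrel 1. Kestrel has the fewest and is eliminated.
Round 2: Juno 4, Beacon 3, Iris 2. Iris has the fewest and is eliminated.
Round 3: Juno 5, Beacon 4. Juno has a majority.

Juno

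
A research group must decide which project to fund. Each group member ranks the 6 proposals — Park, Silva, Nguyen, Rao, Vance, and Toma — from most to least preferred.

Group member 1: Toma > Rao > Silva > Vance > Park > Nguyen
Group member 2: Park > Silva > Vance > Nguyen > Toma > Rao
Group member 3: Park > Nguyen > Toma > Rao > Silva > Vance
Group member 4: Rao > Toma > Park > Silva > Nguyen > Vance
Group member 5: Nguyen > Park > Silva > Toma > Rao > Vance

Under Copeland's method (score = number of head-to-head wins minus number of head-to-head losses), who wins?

Pairwise results:
  Park vs Silva: Park wins 4–1.
  Park vs Nguyen: Park wins 4–1.
  Park vs Rao: Park wins 3–2.
  Park vs Vance: Park wins 4–1.
  Park vs Toma: Park wins 3–2.
  Silva vs Nguyen: Silva wins 3–2.
  Silva vs Rao: Rao wins 3–2.
  Silva vs Vance: Silva wins 5–0.
  Silva vs Toma: Toma wins 3–2.
  Nguyen vs Rao: Nguyen wins 3–2.
  Nguyen vs Vance: Nguyen wins 3–2.
  Nguyen vs Toma: Nguyen wins 3–2.
  Rao vs Vance: Rao wins 4–1.
  Rao vs Toma: Toma wins 4–1.
  Vance vs Toma: Toma wins 4–1.
Copeland scores (wins − losses):
  Park: 5 − 0 = 5
  Silva: 2 − 3 = -1
  Nguyen: 3 − 2 = 1
  Rao: 2 − 3 = -1
  Vance: 0 − 5 = -5
  Toma: 3 − 2 = 1
Park has the best Copeland score.

Park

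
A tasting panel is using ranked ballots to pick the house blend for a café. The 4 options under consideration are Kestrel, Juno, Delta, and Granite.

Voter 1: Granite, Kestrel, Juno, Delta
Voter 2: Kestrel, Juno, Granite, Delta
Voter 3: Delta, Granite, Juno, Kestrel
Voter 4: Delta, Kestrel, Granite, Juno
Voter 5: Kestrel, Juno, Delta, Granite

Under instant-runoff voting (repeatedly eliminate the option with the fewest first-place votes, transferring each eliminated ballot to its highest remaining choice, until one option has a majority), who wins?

Kestrel

Round 1: Kestrel 2, Delta 2, Granite 1, Juno 0. Juno has the fewest and is eliminated.
Round 2: Kestrel 2, Delta 2, Granite 1. Granite has the fewest and is eliminated.
Round 3: Kestrel 3, Delta 2. Kestrel has a majority.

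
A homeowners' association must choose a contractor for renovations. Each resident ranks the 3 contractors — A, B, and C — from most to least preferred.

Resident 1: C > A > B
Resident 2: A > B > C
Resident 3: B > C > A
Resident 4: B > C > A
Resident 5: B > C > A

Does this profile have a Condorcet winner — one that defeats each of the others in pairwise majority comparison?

Head-to-head results (5 voters total):
A vs B: B wins 3–2.
A vs C: C wins 4–1.
B vs C: B wins 4–1.
B beats each rival — A (3–2), C (4–1) — so B is the Condorcet winner.

Yes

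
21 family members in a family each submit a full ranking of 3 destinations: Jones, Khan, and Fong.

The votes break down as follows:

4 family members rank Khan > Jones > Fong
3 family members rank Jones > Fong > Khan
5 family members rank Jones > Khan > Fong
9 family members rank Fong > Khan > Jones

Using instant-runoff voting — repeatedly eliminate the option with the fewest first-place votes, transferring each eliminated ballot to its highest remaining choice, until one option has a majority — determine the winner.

Jones

Round 1: Fong 9, Jones 8, Khan 4. Khan has the fewest and is eliminated.
Round 2: Jones 12, Fong 9. Jones has a majority.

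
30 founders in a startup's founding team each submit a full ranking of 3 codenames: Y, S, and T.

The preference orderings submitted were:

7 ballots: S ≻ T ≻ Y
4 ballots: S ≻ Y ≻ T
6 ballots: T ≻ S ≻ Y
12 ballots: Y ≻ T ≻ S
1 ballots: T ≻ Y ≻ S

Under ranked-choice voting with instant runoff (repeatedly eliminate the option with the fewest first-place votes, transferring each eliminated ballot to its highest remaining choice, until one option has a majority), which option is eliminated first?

T

Round 1: Y 12, S 11, T 7. T has the fewest and is eliminated.
Round 2: S 17, Y 13. S has a majority.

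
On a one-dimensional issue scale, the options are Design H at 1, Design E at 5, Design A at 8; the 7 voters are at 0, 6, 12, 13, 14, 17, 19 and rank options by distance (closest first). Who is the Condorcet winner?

Design A

With single-peaked preferences on a line, the Condorcet winner is the candidate closest to the median voter.
The median voter (position 13) is closest to Design A at 8.
Check: Design A vs Design H — voters closer to Design A: 6 of 7.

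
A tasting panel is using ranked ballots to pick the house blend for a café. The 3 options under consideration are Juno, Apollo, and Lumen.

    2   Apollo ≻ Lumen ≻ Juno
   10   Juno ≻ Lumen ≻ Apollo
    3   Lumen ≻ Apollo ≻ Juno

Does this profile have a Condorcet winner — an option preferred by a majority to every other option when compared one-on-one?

Yes

Head-to-head results (15 voters total):
Juno vs Apollo: Juno wins 10–5.
Juno vs Lumen: Juno wins 10–5.
Apollo vs Lumen: Lumen wins 13–2.
Juno beats each rival — Apollo (10–5), Lumen (10–5) — so Juno is the Condorcet winner.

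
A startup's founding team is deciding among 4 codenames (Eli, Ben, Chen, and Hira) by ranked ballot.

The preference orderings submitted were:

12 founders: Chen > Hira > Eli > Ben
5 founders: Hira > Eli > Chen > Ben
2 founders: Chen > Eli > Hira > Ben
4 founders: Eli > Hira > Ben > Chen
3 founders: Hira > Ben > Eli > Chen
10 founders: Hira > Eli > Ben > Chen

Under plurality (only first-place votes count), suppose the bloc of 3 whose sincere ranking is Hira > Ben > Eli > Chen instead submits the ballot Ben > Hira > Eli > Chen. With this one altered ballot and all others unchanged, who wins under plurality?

First-place totals with the altered ballot: Eli 4, Ben 3, Chen 14, Hira 15.
The winner is unchanged: still Hira.

Hira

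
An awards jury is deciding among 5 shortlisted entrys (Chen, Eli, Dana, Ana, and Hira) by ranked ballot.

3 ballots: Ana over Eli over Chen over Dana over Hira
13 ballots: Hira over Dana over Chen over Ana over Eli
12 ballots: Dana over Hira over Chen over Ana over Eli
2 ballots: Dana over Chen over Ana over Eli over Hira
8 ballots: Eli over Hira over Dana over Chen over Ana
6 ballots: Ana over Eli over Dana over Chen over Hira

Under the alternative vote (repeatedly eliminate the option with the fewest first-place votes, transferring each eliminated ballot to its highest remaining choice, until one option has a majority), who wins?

Round 1: Dana 14, Hira 13, Ana 9, Eli 8, Chen 0. Chen has the fewest and is eliminated.
Round 2: Dana 14, Hira 13, Ana 9, Eli 8. Eli has the fewest and is eliminated.
Round 3: Hira 21, Dana 14, Ana 9. Ana has the fewest and is eliminated.
Round 4: Dana 23, Hira 21. Dana has a majority.

Dana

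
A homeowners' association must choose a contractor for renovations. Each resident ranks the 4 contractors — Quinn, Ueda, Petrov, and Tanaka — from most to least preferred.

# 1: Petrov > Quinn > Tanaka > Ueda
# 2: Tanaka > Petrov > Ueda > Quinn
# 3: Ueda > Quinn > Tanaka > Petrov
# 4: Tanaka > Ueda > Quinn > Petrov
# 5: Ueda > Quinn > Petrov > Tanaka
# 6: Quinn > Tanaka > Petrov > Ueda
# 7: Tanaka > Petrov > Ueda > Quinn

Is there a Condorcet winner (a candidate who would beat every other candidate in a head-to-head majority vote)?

No

Head-to-head results (7 voters total):
Quinn vs Ueda: Ueda wins 5–2.
Quinn vs Petrov: Quinn wins 4–3.
Quinn vs Tanaka: Quinn wins 4–3.
Ueda vs Petrov: Petrov wins 4–3.
Ueda vs Tanaka: Tanaka wins 5–2.
Petrov vs Tanaka: Tanaka wins 5–2.
No candidate beats all others: Quinn beats Petrov beats Ueda beats Quinn, a majority cycle.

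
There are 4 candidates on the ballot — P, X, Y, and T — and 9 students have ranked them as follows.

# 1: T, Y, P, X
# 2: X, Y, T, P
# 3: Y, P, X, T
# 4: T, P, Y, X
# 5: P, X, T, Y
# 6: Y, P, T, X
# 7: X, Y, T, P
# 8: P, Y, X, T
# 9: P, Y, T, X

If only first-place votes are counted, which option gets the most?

First-place vote totals:
  P: 3
  X: 2
  Y: 2
  T: 2
P has the most first-place votes.

P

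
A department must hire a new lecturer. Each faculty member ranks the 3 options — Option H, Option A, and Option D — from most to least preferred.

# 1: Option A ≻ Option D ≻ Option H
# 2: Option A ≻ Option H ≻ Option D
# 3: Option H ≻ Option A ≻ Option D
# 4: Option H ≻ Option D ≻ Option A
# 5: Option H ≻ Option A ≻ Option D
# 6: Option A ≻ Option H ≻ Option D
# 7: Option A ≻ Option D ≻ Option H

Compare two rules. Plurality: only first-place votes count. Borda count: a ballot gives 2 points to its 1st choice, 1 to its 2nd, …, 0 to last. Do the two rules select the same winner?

Plurality first-place counts: Option H 3, Option A 4, Option D 0 → Option A.
Borda totals: Option H 8, Option A 10, Option D 3 → Option A.
The two rules agree on Option A.

Yes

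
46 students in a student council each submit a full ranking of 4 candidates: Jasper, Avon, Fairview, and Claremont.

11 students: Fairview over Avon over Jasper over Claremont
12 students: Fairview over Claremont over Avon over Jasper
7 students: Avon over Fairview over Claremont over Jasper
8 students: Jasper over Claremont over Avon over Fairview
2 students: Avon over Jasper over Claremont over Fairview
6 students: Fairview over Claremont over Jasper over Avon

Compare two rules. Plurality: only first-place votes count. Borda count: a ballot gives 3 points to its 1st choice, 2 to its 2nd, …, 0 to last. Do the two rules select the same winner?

Yes

Plurality first-place counts: Jasper 8, Avon 9, Fairview 29, Claremont 0 → Fairview.
Borda totals: Jasper 45, Avon 69, Fairview 101, Claremont 61 → Fairview.
The two rules agree on Fairview.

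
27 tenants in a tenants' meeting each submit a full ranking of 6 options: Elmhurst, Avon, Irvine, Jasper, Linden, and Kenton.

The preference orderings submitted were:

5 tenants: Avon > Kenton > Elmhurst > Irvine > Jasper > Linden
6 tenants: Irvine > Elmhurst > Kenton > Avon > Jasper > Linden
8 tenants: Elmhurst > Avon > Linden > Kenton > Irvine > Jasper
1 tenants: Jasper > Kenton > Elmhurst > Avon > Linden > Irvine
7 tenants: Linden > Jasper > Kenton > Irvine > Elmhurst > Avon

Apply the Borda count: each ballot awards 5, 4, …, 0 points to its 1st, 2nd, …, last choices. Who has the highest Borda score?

Borda scores:
  Elmhurst: 5·3 + 6·4 + 8·5 + 3 + 7·1 = 89
  Avon: 5·5 + 6·2 + 8·4 + 2 + 7·0 = 71
  Irvine: 5·2 + 6·5 + 8·1 + 0 + 7·2 = 62
  Jasper: 5·1 + 6·1 + 8·0 + 5 + 7·4 = 44
  Linden: 5·0 + 6·0 + 8·3 + 1 + 7·5 = 60
  Kenton: 5·4 + 6·3 + 8·2 + 4 + 7·3 = 79
Elmhurst has the highest total.

Elmhurst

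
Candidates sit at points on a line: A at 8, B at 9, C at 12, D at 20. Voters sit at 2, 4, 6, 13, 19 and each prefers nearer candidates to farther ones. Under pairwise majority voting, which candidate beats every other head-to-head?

With single-peaked preferences on a line, the Condorcet winner is the candidate closest to the median voter.
The median voter (position 6) is closest to A at 8.
Check: A vs C — voters closer to A: 3 of 5.

A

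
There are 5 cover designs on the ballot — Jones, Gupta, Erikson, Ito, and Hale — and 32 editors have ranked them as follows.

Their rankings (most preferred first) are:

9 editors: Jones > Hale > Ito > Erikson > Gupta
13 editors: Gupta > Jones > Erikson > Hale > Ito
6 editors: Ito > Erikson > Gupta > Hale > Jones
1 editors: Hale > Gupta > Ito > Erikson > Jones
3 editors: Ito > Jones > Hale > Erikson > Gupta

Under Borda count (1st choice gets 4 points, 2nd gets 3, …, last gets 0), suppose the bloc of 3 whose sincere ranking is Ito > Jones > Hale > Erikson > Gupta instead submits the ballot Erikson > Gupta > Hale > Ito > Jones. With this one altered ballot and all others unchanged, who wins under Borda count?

Gupta

Borda totals with the altered ballot: Jones 75, Gupta 76, Erikson 66, Ito 47, Hale 56.
The switch changes the winner from Jones to Gupta.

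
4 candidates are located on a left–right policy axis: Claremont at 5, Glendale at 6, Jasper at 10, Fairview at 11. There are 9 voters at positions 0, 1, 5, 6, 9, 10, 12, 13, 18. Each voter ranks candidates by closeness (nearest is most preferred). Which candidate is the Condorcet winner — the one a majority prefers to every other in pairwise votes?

With single-peaked preferences on a line, the Condorcet winner is the candidate closest to the median voter.
The median voter (position 9) is closest to Jasper at 10.
Check: Jasper vs Fairview — voters closer to Jasper: 6 of 9.

Jasper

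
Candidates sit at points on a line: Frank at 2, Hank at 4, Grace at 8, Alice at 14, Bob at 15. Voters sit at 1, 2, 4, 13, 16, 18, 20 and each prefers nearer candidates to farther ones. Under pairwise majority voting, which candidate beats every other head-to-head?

Alice

With single-peaked preferences on a line, the Condorcet winner is the candidate closest to the median voter.
The median voter (position 13) is closest to Alice at 14.
Check: Alice vs Bob — voters closer to Alice: 4 of 7.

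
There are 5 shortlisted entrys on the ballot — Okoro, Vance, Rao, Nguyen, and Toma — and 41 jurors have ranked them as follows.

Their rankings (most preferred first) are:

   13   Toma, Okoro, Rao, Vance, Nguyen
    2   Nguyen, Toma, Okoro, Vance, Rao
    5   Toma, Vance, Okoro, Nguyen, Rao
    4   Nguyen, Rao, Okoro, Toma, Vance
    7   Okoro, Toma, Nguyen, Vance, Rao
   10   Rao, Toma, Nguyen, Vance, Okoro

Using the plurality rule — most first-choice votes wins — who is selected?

Toma

First-place vote totals:
  Okoro: 7
  Vance: 0
  Rao: 10
  Nguyen: 6
  Toma: 18
Toma has the most first-place votes.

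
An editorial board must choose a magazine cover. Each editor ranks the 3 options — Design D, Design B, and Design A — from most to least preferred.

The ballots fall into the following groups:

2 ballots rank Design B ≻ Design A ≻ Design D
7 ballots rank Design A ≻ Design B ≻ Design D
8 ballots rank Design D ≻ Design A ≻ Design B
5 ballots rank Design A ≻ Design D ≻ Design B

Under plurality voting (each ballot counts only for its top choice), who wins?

Design A

First-place vote totals:
  Design D: 8
  Design B: 2
  Design A: 12
Design A has the most first-place votes.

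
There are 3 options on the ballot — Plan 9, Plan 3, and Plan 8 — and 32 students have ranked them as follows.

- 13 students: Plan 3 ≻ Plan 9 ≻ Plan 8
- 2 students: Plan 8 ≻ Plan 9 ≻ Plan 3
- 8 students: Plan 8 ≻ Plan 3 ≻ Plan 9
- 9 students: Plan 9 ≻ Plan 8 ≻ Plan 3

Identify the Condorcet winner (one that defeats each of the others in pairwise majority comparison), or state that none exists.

There is no Condorcet winner

Head-to-head results (32 voters total):
Plan 9 vs Plan 3: Plan 3 wins 21–11.
Plan 9 vs Plan 8: Plan 9 wins 22–10.
Plan 3 vs Plan 8: Plan 8 wins 19–13.
No candidate beats all others: Plan 9 beats Plan 8 beats Plan 3 beats Plan 9, a majority cycle.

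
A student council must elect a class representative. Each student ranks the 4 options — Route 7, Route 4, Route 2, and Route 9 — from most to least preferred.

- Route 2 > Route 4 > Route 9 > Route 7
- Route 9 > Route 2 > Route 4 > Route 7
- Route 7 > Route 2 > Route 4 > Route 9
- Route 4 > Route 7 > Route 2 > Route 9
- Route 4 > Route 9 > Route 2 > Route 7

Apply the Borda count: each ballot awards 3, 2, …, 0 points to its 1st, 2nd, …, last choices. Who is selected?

Borda scores:
  Route 7: 0 + 0 + 3 + 2 + 0 = 5
  Route 4: 2 + 1 + 1 + 3 + 3 = 10
  Route 2: 3 + 2 + 2 + 1 + 1 = 9
  Route 9: 1 + 3 + 0 + 0 + 2 = 6
Route 4 has the highest total.

Route 4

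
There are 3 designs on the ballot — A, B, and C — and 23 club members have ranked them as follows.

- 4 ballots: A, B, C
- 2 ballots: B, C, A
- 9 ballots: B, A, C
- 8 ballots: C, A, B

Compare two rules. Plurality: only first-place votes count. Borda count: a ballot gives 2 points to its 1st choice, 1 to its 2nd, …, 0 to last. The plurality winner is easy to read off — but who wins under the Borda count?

B

Plurality first-place counts: A 4, B 11, C 8 → B.
Borda totals: A 25, B 26, C 18 → B.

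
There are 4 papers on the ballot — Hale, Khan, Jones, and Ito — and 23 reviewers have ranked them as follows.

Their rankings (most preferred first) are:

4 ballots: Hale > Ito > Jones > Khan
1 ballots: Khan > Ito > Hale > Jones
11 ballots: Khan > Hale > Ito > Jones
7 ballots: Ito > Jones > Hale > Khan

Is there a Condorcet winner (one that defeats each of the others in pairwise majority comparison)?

Head-to-head results (23 voters total):
Hale vs Khan: Khan wins 12–11.
Hale vs Jones: Hale wins 16–7.
Hale vs Ito: Hale wins 15–8.
Khan vs Jones: Khan wins 12–11.
Khan vs Ito: Khan wins 12–11.
Jones vs Ito: Ito wins 23–0.
Khan beats each rival — Hale (12–11), Jones (12–11), Ito (12–11) — so Khan is the Condorcet winner.

Yes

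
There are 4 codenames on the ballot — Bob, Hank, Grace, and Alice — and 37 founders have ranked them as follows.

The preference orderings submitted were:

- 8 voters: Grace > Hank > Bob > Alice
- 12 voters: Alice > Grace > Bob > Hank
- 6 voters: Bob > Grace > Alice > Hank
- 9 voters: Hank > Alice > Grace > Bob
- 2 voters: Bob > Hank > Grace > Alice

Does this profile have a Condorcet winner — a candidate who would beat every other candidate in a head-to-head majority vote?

No

Head-to-head results (37 voters total):
Bob vs Hank: Bob wins 20–17.
Bob vs Grace: Grace wins 29–8.
Bob vs Alice: Alice wins 21–16.
Hank vs Grace: Grace wins 26–11.
Hank vs Alice: Hank wins 19–18.
Grace vs Alice: Alice wins 21–16.
No candidate beats all others: Bob beats Hank beats Alice beats Bob, a majority cycle.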